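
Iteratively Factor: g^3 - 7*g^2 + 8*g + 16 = (g + 1)*(g^2 - 8*g + 16) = (g - 4)*(g + 1)*(g - 4)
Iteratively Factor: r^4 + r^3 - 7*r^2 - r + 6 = (r + 3)*(r^3 - 2*r^2 - r + 2) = (r + 1)*(r + 3)*(r^2 - 3*r + 2) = (r - 1)*(r + 1)*(r + 3)*(r - 2)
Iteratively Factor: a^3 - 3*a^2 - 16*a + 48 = (a - 4)*(a^2 + a - 12) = (a - 4)*(a - 3)*(a + 4)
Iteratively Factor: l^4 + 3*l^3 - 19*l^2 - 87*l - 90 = (l + 3)*(l^3 - 19*l - 30) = (l - 5)*(l + 3)*(l^2 + 5*l + 6) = (l - 5)*(l + 3)^2*(l + 2)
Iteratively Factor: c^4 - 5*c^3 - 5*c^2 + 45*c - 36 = (c - 4)*(c^3 - c^2 - 9*c + 9) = (c - 4)*(c - 3)*(c^2 + 2*c - 3) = (c - 4)*(c - 3)*(c - 1)*(c + 3)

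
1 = 1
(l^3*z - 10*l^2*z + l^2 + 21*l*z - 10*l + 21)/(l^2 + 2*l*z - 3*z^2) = (l^3*z - 10*l^2*z + l^2 + 21*l*z - 10*l + 21)/(l^2 + 2*l*z - 3*z^2)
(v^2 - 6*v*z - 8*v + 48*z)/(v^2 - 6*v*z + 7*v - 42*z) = (v - 8)/(v + 7)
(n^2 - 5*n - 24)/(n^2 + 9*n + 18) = (n - 8)/(n + 6)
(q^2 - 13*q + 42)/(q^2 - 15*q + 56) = (q - 6)/(q - 8)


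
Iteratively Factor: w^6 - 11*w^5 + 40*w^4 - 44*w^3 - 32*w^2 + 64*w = (w)*(w^5 - 11*w^4 + 40*w^3 - 44*w^2 - 32*w + 64) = w*(w - 4)*(w^4 - 7*w^3 + 12*w^2 + 4*w - 16) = w*(w - 4)*(w - 2)*(w^3 - 5*w^2 + 2*w + 8) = w*(w - 4)*(w - 2)*(w + 1)*(w^2 - 6*w + 8) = w*(w - 4)*(w - 2)^2*(w + 1)*(w - 4)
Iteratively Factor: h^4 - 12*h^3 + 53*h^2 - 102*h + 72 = (h - 3)*(h^3 - 9*h^2 + 26*h - 24) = (h - 3)*(h - 2)*(h^2 - 7*h + 12) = (h - 4)*(h - 3)*(h - 2)*(h - 3)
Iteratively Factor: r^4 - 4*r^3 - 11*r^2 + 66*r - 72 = (r - 3)*(r^3 - r^2 - 14*r + 24) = (r - 3)*(r - 2)*(r^2 + r - 12) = (r - 3)*(r - 2)*(r + 4)*(r - 3)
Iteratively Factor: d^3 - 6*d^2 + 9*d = (d - 3)*(d^2 - 3*d) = (d - 3)^2*(d)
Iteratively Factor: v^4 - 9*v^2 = (v + 3)*(v^3 - 3*v^2) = v*(v + 3)*(v^2 - 3*v) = v*(v - 3)*(v + 3)*(v)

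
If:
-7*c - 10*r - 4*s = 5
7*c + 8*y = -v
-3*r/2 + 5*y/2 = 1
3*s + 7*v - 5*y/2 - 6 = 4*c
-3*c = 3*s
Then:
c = -1185/4547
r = -1918/4547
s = 1185/4547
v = 2951/4547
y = 668/4547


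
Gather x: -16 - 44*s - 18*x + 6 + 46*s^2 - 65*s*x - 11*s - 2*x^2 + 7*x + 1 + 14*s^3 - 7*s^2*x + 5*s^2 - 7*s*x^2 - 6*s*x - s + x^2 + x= 14*s^3 + 51*s^2 - 56*s + x^2*(-7*s - 1) + x*(-7*s^2 - 71*s - 10) - 9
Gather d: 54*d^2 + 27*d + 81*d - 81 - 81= 54*d^2 + 108*d - 162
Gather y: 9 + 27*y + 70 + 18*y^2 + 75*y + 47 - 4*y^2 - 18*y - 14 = 14*y^2 + 84*y + 112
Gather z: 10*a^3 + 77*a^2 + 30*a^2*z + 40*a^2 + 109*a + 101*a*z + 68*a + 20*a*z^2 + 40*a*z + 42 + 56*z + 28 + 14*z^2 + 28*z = 10*a^3 + 117*a^2 + 177*a + z^2*(20*a + 14) + z*(30*a^2 + 141*a + 84) + 70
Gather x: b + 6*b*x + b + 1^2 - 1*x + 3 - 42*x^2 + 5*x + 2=2*b - 42*x^2 + x*(6*b + 4) + 6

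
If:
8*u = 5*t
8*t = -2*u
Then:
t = 0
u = 0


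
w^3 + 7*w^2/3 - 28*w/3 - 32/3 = (w - 8/3)*(w + 1)*(w + 4)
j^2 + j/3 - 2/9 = (j - 1/3)*(j + 2/3)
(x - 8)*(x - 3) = x^2 - 11*x + 24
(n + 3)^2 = n^2 + 6*n + 9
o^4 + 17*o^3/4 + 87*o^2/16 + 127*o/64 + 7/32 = (o + 1/4)^2*(o + 7/4)*(o + 2)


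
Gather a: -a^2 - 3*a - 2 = -a^2 - 3*a - 2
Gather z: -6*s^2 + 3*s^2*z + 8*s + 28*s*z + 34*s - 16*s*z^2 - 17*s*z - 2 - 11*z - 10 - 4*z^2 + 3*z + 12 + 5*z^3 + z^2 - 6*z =-6*s^2 + 42*s + 5*z^3 + z^2*(-16*s - 3) + z*(3*s^2 + 11*s - 14)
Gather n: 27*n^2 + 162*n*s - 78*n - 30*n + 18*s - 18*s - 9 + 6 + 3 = 27*n^2 + n*(162*s - 108)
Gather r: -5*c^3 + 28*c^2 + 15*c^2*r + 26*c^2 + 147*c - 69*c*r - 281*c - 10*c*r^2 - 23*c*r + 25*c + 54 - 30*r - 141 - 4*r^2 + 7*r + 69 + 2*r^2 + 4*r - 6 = -5*c^3 + 54*c^2 - 109*c + r^2*(-10*c - 2) + r*(15*c^2 - 92*c - 19) - 24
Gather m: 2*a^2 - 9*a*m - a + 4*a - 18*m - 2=2*a^2 + 3*a + m*(-9*a - 18) - 2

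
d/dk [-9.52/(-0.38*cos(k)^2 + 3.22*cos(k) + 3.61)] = (7.2352*cos(k) - 30.6544)*sin(k)/(-0.38*cos(k)^2 + 3.22*cos(k) + 3.61)^2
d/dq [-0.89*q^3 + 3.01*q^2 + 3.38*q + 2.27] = -2.67*q^2 + 6.02*q + 3.38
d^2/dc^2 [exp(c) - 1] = exp(c)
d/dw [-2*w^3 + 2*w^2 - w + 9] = -6*w^2 + 4*w - 1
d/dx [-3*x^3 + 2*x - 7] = 2 - 9*x^2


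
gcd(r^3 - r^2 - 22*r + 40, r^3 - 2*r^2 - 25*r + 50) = r^2 + 3*r - 10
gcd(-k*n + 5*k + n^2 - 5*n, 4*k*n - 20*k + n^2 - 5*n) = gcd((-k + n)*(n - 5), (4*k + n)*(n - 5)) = n - 5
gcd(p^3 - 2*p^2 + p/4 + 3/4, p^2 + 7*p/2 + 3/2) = p + 1/2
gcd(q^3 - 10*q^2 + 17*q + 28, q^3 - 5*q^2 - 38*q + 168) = q^2 - 11*q + 28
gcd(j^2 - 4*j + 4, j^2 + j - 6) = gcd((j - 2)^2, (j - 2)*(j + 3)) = j - 2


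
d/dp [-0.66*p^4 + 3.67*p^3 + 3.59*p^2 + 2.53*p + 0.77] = -2.64*p^3 + 11.01*p^2 + 7.18*p + 2.53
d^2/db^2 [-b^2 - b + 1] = -2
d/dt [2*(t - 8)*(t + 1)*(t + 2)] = 6*t^2 - 20*t - 44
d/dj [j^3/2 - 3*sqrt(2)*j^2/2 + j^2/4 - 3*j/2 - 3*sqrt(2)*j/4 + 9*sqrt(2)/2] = 3*j^2/2 - 3*sqrt(2)*j + j/2 - 3/2 - 3*sqrt(2)/4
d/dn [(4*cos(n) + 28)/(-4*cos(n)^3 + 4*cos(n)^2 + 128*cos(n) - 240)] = (25*cos(n)/2 - 10*cos(2*n) - cos(3*n)/2 + 274)*sin(n)/(cos(n)^3 - cos(n)^2 - 32*cos(n) + 60)^2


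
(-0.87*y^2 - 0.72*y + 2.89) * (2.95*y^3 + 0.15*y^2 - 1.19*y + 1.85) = -2.5665*y^5 - 2.2545*y^4 + 9.4528*y^3 - 0.3192*y^2 - 4.7711*y + 5.3465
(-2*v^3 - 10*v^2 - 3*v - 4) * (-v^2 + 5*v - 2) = 2*v^5 - 43*v^3 + 9*v^2 - 14*v + 8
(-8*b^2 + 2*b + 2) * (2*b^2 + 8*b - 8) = -16*b^4 - 60*b^3 + 84*b^2 - 16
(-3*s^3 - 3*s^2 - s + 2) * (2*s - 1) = -6*s^4 - 3*s^3 + s^2 + 5*s - 2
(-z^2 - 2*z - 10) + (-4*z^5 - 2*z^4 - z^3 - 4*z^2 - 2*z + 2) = -4*z^5 - 2*z^4 - z^3 - 5*z^2 - 4*z - 8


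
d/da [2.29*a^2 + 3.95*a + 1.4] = 4.58*a + 3.95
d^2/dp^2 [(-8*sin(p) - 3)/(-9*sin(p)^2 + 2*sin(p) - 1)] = 2*(-324*sin(p)^5 - 558*sin(p)^4 + 945*sin(p)^3 + 769*sin(p)^2 - 385*sin(p) + 1)/(9*sin(p)^2 - 2*sin(p) + 1)^3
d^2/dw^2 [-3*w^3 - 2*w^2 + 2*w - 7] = -18*w - 4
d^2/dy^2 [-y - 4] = 0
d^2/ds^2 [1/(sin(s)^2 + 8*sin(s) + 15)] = 2*(-2*sin(s)^4 - 12*sin(s)^3 + sin(s)^2 + 84*sin(s) + 49)/(sin(s)^2 + 8*sin(s) + 15)^3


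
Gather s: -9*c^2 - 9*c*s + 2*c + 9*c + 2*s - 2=-9*c^2 + 11*c + s*(2 - 9*c) - 2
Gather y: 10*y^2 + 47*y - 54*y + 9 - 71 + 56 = 10*y^2 - 7*y - 6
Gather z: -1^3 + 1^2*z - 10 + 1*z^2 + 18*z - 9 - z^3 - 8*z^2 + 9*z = -z^3 - 7*z^2 + 28*z - 20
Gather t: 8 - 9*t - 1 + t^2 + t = t^2 - 8*t + 7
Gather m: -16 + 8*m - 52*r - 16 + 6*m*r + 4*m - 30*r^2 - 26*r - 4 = m*(6*r + 12) - 30*r^2 - 78*r - 36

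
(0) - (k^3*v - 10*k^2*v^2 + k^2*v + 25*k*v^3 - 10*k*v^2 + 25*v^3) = -k^3*v + 10*k^2*v^2 - k^2*v - 25*k*v^3 + 10*k*v^2 - 25*v^3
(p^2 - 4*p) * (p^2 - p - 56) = p^4 - 5*p^3 - 52*p^2 + 224*p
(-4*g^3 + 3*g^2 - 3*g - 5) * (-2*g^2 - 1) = 8*g^5 - 6*g^4 + 10*g^3 + 7*g^2 + 3*g + 5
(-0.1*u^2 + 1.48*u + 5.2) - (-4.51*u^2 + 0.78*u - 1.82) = 4.41*u^2 + 0.7*u + 7.02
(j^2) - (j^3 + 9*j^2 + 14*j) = -j^3 - 8*j^2 - 14*j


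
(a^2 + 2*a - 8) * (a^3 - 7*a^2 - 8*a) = a^5 - 5*a^4 - 30*a^3 + 40*a^2 + 64*a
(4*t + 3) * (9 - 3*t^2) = -12*t^3 - 9*t^2 + 36*t + 27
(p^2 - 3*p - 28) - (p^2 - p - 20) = -2*p - 8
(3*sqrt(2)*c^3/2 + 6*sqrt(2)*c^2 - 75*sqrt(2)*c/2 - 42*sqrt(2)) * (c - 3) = 3*sqrt(2)*c^4/2 + 3*sqrt(2)*c^3/2 - 111*sqrt(2)*c^2/2 + 141*sqrt(2)*c/2 + 126*sqrt(2)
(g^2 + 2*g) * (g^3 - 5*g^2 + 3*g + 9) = g^5 - 3*g^4 - 7*g^3 + 15*g^2 + 18*g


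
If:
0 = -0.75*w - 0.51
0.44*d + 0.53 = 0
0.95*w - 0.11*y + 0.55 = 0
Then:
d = -1.20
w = -0.68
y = -0.87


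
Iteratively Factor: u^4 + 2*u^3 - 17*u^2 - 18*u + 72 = (u + 3)*(u^3 - u^2 - 14*u + 24) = (u - 2)*(u + 3)*(u^2 + u - 12) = (u - 2)*(u + 3)*(u + 4)*(u - 3)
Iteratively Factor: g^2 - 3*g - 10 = (g + 2)*(g - 5)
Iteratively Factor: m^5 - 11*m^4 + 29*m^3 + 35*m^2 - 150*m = (m - 3)*(m^4 - 8*m^3 + 5*m^2 + 50*m) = (m - 5)*(m - 3)*(m^3 - 3*m^2 - 10*m) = m*(m - 5)*(m - 3)*(m^2 - 3*m - 10) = m*(m - 5)*(m - 3)*(m + 2)*(m - 5)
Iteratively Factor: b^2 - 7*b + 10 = (b - 2)*(b - 5)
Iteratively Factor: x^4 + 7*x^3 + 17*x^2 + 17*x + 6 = (x + 3)*(x^3 + 4*x^2 + 5*x + 2) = (x + 2)*(x + 3)*(x^2 + 2*x + 1) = (x + 1)*(x + 2)*(x + 3)*(x + 1)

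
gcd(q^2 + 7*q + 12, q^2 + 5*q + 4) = q + 4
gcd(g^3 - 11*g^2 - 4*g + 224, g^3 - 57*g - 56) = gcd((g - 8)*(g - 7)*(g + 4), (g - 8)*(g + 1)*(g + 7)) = g - 8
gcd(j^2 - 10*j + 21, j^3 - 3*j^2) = j - 3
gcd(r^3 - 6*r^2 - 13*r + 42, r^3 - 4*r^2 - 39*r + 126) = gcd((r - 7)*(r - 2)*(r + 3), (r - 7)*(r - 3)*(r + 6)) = r - 7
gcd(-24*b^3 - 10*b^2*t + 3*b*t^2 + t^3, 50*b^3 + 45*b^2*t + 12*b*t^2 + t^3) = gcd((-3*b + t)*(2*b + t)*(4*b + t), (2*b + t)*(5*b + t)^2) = 2*b + t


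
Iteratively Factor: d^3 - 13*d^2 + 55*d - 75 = (d - 5)*(d^2 - 8*d + 15) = (d - 5)*(d - 3)*(d - 5)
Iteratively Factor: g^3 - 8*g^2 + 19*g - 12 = (g - 4)*(g^2 - 4*g + 3) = (g - 4)*(g - 1)*(g - 3)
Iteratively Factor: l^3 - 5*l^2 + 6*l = (l)*(l^2 - 5*l + 6) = l*(l - 2)*(l - 3)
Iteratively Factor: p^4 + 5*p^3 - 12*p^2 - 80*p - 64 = (p + 4)*(p^3 + p^2 - 16*p - 16) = (p - 4)*(p + 4)*(p^2 + 5*p + 4) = (p - 4)*(p + 4)^2*(p + 1)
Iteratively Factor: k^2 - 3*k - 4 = (k + 1)*(k - 4)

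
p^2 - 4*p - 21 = (p - 7)*(p + 3)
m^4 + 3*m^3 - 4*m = m*(m - 1)*(m + 2)^2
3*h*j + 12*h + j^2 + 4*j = (3*h + j)*(j + 4)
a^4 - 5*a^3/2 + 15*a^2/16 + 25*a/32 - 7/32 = (a - 7/4)*(a - 1)*(a - 1/4)*(a + 1/2)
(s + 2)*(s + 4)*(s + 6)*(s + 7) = s^4 + 19*s^3 + 128*s^2 + 356*s + 336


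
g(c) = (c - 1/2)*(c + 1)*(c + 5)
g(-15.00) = -2170.00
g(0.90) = 4.48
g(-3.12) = 14.43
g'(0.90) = 14.33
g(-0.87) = -0.74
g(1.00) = 6.00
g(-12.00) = -962.50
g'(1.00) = 16.00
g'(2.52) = 48.77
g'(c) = (c - 1/2)*(c + 1) + (c - 1/2)*(c + 5) + (c + 1)*(c + 5) = 3*c^2 + 11*c + 2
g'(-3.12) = -3.12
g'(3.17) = 67.02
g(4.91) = 258.29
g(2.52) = 53.47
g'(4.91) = 128.33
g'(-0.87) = -5.30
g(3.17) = 90.96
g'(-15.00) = 512.00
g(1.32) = 12.02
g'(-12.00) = 302.00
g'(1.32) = 21.75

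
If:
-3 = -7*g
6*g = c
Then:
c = 18/7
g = 3/7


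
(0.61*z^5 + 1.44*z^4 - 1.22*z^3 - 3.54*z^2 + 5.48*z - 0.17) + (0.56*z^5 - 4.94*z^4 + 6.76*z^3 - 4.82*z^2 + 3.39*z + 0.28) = 1.17*z^5 - 3.5*z^4 + 5.54*z^3 - 8.36*z^2 + 8.87*z + 0.11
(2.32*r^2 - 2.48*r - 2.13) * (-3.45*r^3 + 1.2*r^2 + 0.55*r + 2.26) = -8.004*r^5 + 11.34*r^4 + 5.6485*r^3 + 1.3232*r^2 - 6.7763*r - 4.8138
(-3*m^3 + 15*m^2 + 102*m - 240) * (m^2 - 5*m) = -3*m^5 + 30*m^4 + 27*m^3 - 750*m^2 + 1200*m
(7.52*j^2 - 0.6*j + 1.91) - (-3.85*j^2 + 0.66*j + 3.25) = 11.37*j^2 - 1.26*j - 1.34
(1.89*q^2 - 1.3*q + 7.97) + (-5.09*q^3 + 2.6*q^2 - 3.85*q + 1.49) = -5.09*q^3 + 4.49*q^2 - 5.15*q + 9.46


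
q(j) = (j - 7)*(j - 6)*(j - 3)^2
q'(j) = (j - 7)*(j - 6)*(2*j - 6) + (j - 7)*(j - 3)^2 + (j - 6)*(j - 3)^2 = 4*j^3 - 57*j^2 + 258*j - 369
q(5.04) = 7.83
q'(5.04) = -4.47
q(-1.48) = 1273.07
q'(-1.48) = -888.66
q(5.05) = 7.79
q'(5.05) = -4.59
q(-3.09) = 3401.65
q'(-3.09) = -1828.48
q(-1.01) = 902.90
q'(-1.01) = -691.85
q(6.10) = -0.86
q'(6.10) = -8.25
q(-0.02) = 385.43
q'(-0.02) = -374.18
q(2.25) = 10.02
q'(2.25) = -31.50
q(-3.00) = 3240.00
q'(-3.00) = -1764.00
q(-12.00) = 76950.00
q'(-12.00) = -18585.00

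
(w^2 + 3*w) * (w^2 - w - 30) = w^4 + 2*w^3 - 33*w^2 - 90*w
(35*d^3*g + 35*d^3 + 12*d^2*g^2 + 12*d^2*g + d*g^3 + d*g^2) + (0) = 35*d^3*g + 35*d^3 + 12*d^2*g^2 + 12*d^2*g + d*g^3 + d*g^2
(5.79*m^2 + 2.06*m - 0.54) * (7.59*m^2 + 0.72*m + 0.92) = 43.9461*m^4 + 19.8042*m^3 + 2.7114*m^2 + 1.5064*m - 0.4968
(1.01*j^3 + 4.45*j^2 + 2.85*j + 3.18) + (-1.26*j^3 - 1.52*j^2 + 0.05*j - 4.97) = -0.25*j^3 + 2.93*j^2 + 2.9*j - 1.79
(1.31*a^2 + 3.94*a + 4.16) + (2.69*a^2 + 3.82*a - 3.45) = 4.0*a^2 + 7.76*a + 0.71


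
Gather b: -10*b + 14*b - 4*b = 0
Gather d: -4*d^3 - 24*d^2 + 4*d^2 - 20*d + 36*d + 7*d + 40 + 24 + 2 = -4*d^3 - 20*d^2 + 23*d + 66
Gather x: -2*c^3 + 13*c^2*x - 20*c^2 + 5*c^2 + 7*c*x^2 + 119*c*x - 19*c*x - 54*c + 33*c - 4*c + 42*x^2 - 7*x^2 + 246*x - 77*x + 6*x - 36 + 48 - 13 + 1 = -2*c^3 - 15*c^2 - 25*c + x^2*(7*c + 35) + x*(13*c^2 + 100*c + 175)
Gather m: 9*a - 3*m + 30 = 9*a - 3*m + 30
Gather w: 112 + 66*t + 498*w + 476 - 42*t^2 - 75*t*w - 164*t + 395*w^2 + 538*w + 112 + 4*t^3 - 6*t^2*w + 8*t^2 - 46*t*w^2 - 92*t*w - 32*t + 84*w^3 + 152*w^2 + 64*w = 4*t^3 - 34*t^2 - 130*t + 84*w^3 + w^2*(547 - 46*t) + w*(-6*t^2 - 167*t + 1100) + 700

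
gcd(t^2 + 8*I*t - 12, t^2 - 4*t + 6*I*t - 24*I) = t + 6*I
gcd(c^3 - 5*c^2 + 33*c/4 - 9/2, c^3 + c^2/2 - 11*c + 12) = c^2 - 7*c/2 + 3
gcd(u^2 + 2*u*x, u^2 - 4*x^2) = u + 2*x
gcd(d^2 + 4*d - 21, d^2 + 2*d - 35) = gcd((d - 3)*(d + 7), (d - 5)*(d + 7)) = d + 7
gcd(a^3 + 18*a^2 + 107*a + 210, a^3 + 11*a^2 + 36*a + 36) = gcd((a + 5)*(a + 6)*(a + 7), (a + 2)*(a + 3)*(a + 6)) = a + 6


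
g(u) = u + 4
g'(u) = 1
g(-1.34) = 2.66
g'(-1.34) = 1.00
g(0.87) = 4.87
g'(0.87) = 1.00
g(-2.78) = 1.22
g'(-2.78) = 1.00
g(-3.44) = 0.56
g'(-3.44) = 1.00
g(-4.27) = -0.27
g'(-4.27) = 1.00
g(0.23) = 4.23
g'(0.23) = 1.00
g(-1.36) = 2.64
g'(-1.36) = 1.00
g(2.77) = 6.77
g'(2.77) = 1.00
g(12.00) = 16.00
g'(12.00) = 1.00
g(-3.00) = 1.00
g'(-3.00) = 1.00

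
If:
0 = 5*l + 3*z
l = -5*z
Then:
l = 0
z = 0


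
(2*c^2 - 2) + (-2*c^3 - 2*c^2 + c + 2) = -2*c^3 + c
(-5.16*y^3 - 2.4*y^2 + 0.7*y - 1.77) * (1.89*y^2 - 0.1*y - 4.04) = -9.7524*y^5 - 4.02*y^4 + 22.4094*y^3 + 6.2807*y^2 - 2.651*y + 7.1508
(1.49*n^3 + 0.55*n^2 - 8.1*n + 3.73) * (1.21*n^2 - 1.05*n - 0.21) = 1.8029*n^5 - 0.899*n^4 - 10.6914*n^3 + 12.9028*n^2 - 2.2155*n - 0.7833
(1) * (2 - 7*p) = 2 - 7*p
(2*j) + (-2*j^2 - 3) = -2*j^2 + 2*j - 3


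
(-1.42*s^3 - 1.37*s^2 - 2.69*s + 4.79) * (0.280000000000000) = -0.3976*s^3 - 0.3836*s^2 - 0.7532*s + 1.3412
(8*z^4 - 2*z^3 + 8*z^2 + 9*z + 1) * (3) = 24*z^4 - 6*z^3 + 24*z^2 + 27*z + 3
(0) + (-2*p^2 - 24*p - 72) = -2*p^2 - 24*p - 72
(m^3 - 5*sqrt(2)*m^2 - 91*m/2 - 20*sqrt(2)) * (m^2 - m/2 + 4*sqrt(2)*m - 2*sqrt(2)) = m^5 - sqrt(2)*m^4 - m^4/2 - 171*m^3/2 + sqrt(2)*m^3/2 - 202*sqrt(2)*m^2 + 171*m^2/4 - 160*m + 101*sqrt(2)*m + 80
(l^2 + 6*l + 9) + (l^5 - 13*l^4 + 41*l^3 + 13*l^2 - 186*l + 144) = l^5 - 13*l^4 + 41*l^3 + 14*l^2 - 180*l + 153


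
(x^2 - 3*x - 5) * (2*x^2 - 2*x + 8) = 2*x^4 - 8*x^3 + 4*x^2 - 14*x - 40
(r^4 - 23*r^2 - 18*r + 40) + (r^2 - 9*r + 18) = r^4 - 22*r^2 - 27*r + 58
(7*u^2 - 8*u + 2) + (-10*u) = 7*u^2 - 18*u + 2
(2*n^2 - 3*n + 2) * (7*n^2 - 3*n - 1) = 14*n^4 - 27*n^3 + 21*n^2 - 3*n - 2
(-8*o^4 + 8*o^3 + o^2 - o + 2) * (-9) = 72*o^4 - 72*o^3 - 9*o^2 + 9*o - 18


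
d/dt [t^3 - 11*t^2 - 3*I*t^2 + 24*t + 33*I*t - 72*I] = 3*t^2 - 22*t - 6*I*t + 24 + 33*I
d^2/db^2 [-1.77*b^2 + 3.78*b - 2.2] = -3.54000000000000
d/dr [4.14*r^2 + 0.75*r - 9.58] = 8.28*r + 0.75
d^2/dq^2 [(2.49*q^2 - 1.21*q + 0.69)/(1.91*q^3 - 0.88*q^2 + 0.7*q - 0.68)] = (18.167538*q^6 - 26.485206*q^5 + 22.434096*q^4 + 31.149308*q^3 - 19.057476*q^2 + 7.171176*q + 1.00124)/(6.967871*q^9 - 9.630984*q^8 + 12.098322*q^7 - 15.182956*q^6 + 11.291604*q^5 - 8.328336*q^4 + 5.505832*q^3 - 2.220336*q^2 + 0.97104*q - 0.314432)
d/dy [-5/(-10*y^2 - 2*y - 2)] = 5*(-10*y - 1)/(2*(5*y^2 + y + 1)^2)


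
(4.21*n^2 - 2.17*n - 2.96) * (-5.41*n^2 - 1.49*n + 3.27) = -22.7761*n^4 + 5.4668*n^3 + 33.0136*n^2 - 2.6855*n - 9.6792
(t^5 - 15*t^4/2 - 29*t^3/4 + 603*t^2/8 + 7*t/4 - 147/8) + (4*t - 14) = t^5 - 15*t^4/2 - 29*t^3/4 + 603*t^2/8 + 23*t/4 - 259/8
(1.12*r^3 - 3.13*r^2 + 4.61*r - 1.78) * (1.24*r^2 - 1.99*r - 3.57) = 1.3888*r^5 - 6.11*r^4 + 7.9467*r^3 - 0.207000000000001*r^2 - 12.9155*r + 6.3546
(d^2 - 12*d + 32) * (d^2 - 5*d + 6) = d^4 - 17*d^3 + 98*d^2 - 232*d + 192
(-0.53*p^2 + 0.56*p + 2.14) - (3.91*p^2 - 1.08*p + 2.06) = -4.44*p^2 + 1.64*p + 0.0800000000000001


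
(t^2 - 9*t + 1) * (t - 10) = t^3 - 19*t^2 + 91*t - 10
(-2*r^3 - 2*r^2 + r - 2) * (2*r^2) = -4*r^5 - 4*r^4 + 2*r^3 - 4*r^2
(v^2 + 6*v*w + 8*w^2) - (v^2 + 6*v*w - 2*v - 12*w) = 2*v + 8*w^2 + 12*w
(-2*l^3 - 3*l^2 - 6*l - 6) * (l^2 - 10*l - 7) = -2*l^5 + 17*l^4 + 38*l^3 + 75*l^2 + 102*l + 42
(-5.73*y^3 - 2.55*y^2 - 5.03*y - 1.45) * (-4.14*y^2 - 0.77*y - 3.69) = 23.7222*y^5 + 14.9691*y^4 + 43.9314*y^3 + 19.2856*y^2 + 19.6772*y + 5.3505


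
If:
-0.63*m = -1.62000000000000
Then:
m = 2.57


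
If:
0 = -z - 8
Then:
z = -8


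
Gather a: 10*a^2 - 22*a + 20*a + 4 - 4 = 10*a^2 - 2*a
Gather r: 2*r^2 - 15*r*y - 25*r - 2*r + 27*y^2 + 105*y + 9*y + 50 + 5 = 2*r^2 + r*(-15*y - 27) + 27*y^2 + 114*y + 55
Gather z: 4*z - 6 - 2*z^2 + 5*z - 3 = -2*z^2 + 9*z - 9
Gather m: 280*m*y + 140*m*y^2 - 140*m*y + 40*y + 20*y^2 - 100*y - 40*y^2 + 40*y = m*(140*y^2 + 140*y) - 20*y^2 - 20*y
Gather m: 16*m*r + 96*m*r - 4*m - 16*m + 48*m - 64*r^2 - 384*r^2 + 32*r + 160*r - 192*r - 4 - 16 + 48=m*(112*r + 28) - 448*r^2 + 28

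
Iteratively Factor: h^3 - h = (h - 1)*(h^2 + h) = h*(h - 1)*(h + 1)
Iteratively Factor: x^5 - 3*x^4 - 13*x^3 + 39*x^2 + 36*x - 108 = (x + 3)*(x^4 - 6*x^3 + 5*x^2 + 24*x - 36) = (x - 3)*(x + 3)*(x^3 - 3*x^2 - 4*x + 12) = (x - 3)*(x - 2)*(x + 3)*(x^2 - x - 6) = (x - 3)^2*(x - 2)*(x + 3)*(x + 2)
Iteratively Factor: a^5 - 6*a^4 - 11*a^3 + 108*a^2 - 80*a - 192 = (a - 4)*(a^4 - 2*a^3 - 19*a^2 + 32*a + 48) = (a - 4)*(a + 4)*(a^3 - 6*a^2 + 5*a + 12) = (a - 4)^2*(a + 4)*(a^2 - 2*a - 3) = (a - 4)^2*(a - 3)*(a + 4)*(a + 1)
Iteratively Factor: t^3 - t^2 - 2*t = (t)*(t^2 - t - 2) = t*(t - 2)*(t + 1)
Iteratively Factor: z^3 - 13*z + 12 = (z + 4)*(z^2 - 4*z + 3) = (z - 1)*(z + 4)*(z - 3)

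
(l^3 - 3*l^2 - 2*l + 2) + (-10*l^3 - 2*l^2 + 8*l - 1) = -9*l^3 - 5*l^2 + 6*l + 1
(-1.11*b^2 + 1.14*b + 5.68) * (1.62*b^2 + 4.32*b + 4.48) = -1.7982*b^4 - 2.9484*b^3 + 9.1536*b^2 + 29.6448*b + 25.4464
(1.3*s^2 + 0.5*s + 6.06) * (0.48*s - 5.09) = 0.624*s^3 - 6.377*s^2 + 0.3638*s - 30.8454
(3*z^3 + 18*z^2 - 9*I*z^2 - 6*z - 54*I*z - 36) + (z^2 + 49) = 3*z^3 + 19*z^2 - 9*I*z^2 - 6*z - 54*I*z + 13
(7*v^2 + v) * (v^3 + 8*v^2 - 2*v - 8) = 7*v^5 + 57*v^4 - 6*v^3 - 58*v^2 - 8*v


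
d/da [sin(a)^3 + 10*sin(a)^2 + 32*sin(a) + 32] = (3*sin(a)^2 + 20*sin(a) + 32)*cos(a)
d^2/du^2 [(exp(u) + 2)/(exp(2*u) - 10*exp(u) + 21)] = (exp(4*u) + 18*exp(3*u) - 186*exp(2*u) + 242*exp(u) + 861)*exp(u)/(exp(6*u) - 30*exp(5*u) + 363*exp(4*u) - 2260*exp(3*u) + 7623*exp(2*u) - 13230*exp(u) + 9261)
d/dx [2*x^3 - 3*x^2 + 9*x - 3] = 6*x^2 - 6*x + 9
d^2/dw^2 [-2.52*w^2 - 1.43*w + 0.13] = -5.04000000000000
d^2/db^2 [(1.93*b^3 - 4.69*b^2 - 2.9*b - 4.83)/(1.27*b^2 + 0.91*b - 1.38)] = (3.5527136788005e-15*b^5 - 1.4210854715202e-14*b^4 + 11.447148*b^3 - 110.60217*b^2 - 41.934474*b - 50.076474)/(2.048383*b^6 + 4.403217*b^5 - 3.522345*b^4 - 8.815625*b^3 + 3.82743*b^2 + 5.199012*b - 2.628072)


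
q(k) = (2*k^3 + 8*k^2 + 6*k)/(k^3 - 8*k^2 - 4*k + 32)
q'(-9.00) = -0.07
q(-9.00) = 0.66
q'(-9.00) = -0.07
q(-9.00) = 0.66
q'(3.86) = -0.82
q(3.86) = -5.70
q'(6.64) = -14.16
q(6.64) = -17.94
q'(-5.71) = -0.11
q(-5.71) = 0.37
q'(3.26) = 0.40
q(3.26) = -5.53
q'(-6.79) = -0.09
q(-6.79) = 0.48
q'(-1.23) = -0.24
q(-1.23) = 0.04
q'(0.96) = 1.77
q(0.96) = 0.69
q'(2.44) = 12.05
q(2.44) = -8.41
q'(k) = (-3*k^2 + 16*k + 4)*(2*k^3 + 8*k^2 + 6*k)/(k^3 - 8*k^2 - 4*k + 32)^2 + (6*k^2 + 16*k + 6)/(k^3 - 8*k^2 - 4*k + 32)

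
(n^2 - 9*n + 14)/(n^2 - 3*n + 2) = (n - 7)/(n - 1)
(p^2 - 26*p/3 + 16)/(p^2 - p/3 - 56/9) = 3*(p - 6)/(3*p + 7)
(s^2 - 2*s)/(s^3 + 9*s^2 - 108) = s*(s - 2)/(s^3 + 9*s^2 - 108)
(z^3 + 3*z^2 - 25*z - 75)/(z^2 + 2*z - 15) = (z^2 - 2*z - 15)/(z - 3)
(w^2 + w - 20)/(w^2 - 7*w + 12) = (w + 5)/(w - 3)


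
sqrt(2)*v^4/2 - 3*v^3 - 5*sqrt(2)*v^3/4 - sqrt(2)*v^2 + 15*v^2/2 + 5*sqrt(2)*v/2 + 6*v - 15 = (v - 5/2)*(v - 3*sqrt(2))*(v - sqrt(2))*(sqrt(2)*v/2 + 1)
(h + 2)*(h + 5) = h^2 + 7*h + 10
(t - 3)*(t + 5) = t^2 + 2*t - 15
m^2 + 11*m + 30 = (m + 5)*(m + 6)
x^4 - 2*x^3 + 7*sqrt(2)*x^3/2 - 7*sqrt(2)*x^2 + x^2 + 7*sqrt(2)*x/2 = x*(x - 1)^2*(x + 7*sqrt(2)/2)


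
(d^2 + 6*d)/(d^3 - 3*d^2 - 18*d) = (d + 6)/(d^2 - 3*d - 18)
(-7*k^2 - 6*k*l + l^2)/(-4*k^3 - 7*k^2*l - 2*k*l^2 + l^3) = (7*k - l)/(4*k^2 + 3*k*l - l^2)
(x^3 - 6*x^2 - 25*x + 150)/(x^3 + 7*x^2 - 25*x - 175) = (x - 6)/(x + 7)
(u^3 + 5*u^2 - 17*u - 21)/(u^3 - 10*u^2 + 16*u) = (u^3 + 5*u^2 - 17*u - 21)/(u*(u^2 - 10*u + 16))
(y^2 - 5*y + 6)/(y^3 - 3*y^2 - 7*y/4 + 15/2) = 4*(y - 3)/(4*y^2 - 4*y - 15)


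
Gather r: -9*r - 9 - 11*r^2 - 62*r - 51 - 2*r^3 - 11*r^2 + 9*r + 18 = -2*r^3 - 22*r^2 - 62*r - 42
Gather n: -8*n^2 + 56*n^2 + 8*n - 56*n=48*n^2 - 48*n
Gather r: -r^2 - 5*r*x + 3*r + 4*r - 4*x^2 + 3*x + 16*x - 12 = -r^2 + r*(7 - 5*x) - 4*x^2 + 19*x - 12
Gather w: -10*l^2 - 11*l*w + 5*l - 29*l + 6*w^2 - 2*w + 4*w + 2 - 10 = -10*l^2 - 24*l + 6*w^2 + w*(2 - 11*l) - 8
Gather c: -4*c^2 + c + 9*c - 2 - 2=-4*c^2 + 10*c - 4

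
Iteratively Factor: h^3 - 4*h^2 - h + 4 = (h + 1)*(h^2 - 5*h + 4) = (h - 1)*(h + 1)*(h - 4)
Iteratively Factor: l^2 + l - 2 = (l - 1)*(l + 2)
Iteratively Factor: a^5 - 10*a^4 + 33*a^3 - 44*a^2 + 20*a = (a - 1)*(a^4 - 9*a^3 + 24*a^2 - 20*a) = (a - 2)*(a - 1)*(a^3 - 7*a^2 + 10*a) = (a - 5)*(a - 2)*(a - 1)*(a^2 - 2*a) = (a - 5)*(a - 2)^2*(a - 1)*(a)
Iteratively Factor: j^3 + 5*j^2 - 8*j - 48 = (j + 4)*(j^2 + j - 12) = (j - 3)*(j + 4)*(j + 4)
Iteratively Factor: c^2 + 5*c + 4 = (c + 1)*(c + 4)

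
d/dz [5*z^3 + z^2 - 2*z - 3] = 15*z^2 + 2*z - 2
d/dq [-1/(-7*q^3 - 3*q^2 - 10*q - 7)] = (-21*q^2 - 6*q - 10)/(7*q^3 + 3*q^2 + 10*q + 7)^2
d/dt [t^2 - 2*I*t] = 2*t - 2*I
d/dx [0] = 0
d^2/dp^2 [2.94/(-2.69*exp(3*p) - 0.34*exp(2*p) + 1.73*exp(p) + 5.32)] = (-2.94*(8.07*exp(2*p) + 0.68*exp(p) - 1.73)*(16.14*exp(2*p) + 1.36*exp(p) - 3.46)*exp(p) + (71.1774*exp(2*p) + 3.9984*exp(p) - 5.0862)*(2.69*exp(3*p) + 0.34*exp(2*p) - 1.73*exp(p) - 5.32))*exp(p)/(2.69*exp(3*p) + 0.34*exp(2*p) - 1.73*exp(p) - 5.32)^3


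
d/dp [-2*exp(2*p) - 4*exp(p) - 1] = -4*(exp(p) + 1)*exp(p)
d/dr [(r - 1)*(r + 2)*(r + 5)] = 3*r^2 + 12*r + 3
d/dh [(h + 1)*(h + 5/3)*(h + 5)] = 3*h^2 + 46*h/3 + 15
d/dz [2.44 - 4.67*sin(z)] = -4.67*cos(z)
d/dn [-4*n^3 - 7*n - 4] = -12*n^2 - 7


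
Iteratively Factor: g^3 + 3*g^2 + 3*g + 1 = (g + 1)*(g^2 + 2*g + 1) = (g + 1)^2*(g + 1)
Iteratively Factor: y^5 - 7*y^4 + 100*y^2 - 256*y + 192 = (y - 2)*(y^4 - 5*y^3 - 10*y^2 + 80*y - 96) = (y - 3)*(y - 2)*(y^3 - 2*y^2 - 16*y + 32) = (y - 3)*(y - 2)^2*(y^2 - 16) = (y - 4)*(y - 3)*(y - 2)^2*(y + 4)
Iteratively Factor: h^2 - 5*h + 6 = (h - 2)*(h - 3)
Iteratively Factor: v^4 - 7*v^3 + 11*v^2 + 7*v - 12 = (v + 1)*(v^3 - 8*v^2 + 19*v - 12) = (v - 4)*(v + 1)*(v^2 - 4*v + 3) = (v - 4)*(v - 3)*(v + 1)*(v - 1)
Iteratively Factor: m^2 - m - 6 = (m - 3)*(m + 2)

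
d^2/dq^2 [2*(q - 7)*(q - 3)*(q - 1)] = 12*q - 44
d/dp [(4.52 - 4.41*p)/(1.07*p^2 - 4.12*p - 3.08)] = (4.7187*p^2 - 9.6728*p + 32.2052)/(1.1449*p^4 - 8.8168*p^3 + 10.3832*p^2 + 25.3792*p + 9.4864)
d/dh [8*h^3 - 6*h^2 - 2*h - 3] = 24*h^2 - 12*h - 2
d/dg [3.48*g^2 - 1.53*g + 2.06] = 6.96*g - 1.53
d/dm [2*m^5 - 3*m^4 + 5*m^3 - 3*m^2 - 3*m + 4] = 10*m^4 - 12*m^3 + 15*m^2 - 6*m - 3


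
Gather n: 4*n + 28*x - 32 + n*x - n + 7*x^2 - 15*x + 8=n*(x + 3) + 7*x^2 + 13*x - 24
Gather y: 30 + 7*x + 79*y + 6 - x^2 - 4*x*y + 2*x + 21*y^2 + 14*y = -x^2 + 9*x + 21*y^2 + y*(93 - 4*x) + 36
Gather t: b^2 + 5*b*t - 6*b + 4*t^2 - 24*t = b^2 - 6*b + 4*t^2 + t*(5*b - 24)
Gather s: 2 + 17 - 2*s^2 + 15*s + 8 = -2*s^2 + 15*s + 27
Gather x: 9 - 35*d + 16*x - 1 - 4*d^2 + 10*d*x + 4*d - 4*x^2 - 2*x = -4*d^2 - 31*d - 4*x^2 + x*(10*d + 14) + 8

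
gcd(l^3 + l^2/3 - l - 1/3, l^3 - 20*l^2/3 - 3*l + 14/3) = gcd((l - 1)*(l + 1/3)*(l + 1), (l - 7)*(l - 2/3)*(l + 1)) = l + 1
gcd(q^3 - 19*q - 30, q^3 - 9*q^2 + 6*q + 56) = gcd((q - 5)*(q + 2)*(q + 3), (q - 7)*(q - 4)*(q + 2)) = q + 2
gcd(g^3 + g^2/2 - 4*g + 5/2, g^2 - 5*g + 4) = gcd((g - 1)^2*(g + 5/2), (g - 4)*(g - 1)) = g - 1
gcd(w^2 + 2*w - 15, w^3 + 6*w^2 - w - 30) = w + 5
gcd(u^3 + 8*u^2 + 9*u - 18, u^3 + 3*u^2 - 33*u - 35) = 1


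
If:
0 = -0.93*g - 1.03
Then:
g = -1.11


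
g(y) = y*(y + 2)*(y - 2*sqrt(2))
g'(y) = y*(y + 2) + y*(y - 2*sqrt(2)) + (y + 2)*(y - 2*sqrt(2)) = 3*y^2 - 4*sqrt(2)*y + 4*y - 4*sqrt(2)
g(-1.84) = 1.37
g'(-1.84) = 7.55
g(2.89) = 0.87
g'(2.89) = 14.61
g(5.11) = 82.89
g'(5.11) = 64.21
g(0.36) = -2.10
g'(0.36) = -5.86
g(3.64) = 16.66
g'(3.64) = 28.06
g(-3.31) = -26.62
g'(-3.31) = 32.70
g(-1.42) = 3.50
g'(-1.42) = 2.75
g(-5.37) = -148.37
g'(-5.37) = 89.75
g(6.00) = 152.24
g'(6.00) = 92.40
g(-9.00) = -745.19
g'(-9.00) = 252.25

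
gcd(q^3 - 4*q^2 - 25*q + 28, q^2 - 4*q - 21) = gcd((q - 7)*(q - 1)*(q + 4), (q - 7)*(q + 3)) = q - 7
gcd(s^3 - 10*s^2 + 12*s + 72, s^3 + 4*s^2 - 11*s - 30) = s + 2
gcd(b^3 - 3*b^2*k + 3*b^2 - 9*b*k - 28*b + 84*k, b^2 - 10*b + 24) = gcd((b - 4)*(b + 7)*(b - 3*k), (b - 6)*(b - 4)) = b - 4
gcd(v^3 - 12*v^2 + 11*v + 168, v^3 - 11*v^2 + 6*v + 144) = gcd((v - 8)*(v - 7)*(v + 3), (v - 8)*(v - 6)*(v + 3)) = v^2 - 5*v - 24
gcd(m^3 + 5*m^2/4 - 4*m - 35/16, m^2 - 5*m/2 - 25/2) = m + 5/2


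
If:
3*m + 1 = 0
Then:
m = -1/3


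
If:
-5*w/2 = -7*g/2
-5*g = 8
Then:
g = -8/5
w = -56/25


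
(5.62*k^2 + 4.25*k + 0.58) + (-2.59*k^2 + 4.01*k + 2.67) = 3.03*k^2 + 8.26*k + 3.25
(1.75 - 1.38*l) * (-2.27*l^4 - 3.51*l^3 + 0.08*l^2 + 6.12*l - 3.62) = 3.1326*l^5 + 0.871299999999999*l^4 - 6.2529*l^3 - 8.3056*l^2 + 15.7056*l - 6.335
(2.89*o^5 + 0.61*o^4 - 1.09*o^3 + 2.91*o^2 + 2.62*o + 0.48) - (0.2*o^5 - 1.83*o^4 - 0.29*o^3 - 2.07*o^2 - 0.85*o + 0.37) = 2.69*o^5 + 2.44*o^4 - 0.8*o^3 + 4.98*o^2 + 3.47*o + 0.11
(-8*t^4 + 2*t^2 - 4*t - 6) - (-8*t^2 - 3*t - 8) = -8*t^4 + 10*t^2 - t + 2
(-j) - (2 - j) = -2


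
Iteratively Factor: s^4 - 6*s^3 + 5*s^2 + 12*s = (s - 4)*(s^3 - 2*s^2 - 3*s) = (s - 4)*(s + 1)*(s^2 - 3*s) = (s - 4)*(s - 3)*(s + 1)*(s)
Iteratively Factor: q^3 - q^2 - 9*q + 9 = (q + 3)*(q^2 - 4*q + 3) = (q - 3)*(q + 3)*(q - 1)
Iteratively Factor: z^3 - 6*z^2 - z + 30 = (z - 5)*(z^2 - z - 6) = (z - 5)*(z + 2)*(z - 3)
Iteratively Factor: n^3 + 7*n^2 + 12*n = (n + 4)*(n^2 + 3*n) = (n + 3)*(n + 4)*(n)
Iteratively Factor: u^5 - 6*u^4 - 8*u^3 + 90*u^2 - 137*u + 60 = (u - 1)*(u^4 - 5*u^3 - 13*u^2 + 77*u - 60) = (u - 3)*(u - 1)*(u^3 - 2*u^2 - 19*u + 20) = (u - 5)*(u - 3)*(u - 1)*(u^2 + 3*u - 4) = (u - 5)*(u - 3)*(u - 1)*(u + 4)*(u - 1)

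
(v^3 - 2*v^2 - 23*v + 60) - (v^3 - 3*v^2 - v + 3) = v^2 - 22*v + 57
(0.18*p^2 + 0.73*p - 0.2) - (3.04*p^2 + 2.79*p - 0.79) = -2.86*p^2 - 2.06*p + 0.59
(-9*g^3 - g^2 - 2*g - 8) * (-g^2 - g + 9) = 9*g^5 + 10*g^4 - 78*g^3 + g^2 - 10*g - 72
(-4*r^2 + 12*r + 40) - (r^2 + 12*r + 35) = 5 - 5*r^2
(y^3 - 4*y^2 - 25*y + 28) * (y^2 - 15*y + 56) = y^5 - 19*y^4 + 91*y^3 + 179*y^2 - 1820*y + 1568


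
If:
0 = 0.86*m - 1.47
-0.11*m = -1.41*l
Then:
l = 0.13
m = 1.71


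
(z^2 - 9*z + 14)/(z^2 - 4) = (z - 7)/(z + 2)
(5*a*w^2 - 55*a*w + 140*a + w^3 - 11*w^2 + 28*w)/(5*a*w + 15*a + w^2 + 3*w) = (w^2 - 11*w + 28)/(w + 3)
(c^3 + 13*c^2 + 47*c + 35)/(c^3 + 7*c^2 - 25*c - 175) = (c + 1)/(c - 5)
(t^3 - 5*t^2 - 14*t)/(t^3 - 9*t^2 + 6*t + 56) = t/(t - 4)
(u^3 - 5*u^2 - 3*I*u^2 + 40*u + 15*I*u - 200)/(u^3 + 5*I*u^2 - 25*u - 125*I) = (u - 8*I)/(u + 5)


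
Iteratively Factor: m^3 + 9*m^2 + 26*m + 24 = (m + 2)*(m^2 + 7*m + 12) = (m + 2)*(m + 3)*(m + 4)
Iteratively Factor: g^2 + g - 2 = (g - 1)*(g + 2)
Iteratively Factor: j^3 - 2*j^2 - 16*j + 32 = (j - 4)*(j^2 + 2*j - 8) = (j - 4)*(j - 2)*(j + 4)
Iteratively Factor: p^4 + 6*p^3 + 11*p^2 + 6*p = (p + 1)*(p^3 + 5*p^2 + 6*p) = (p + 1)*(p + 3)*(p^2 + 2*p) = (p + 1)*(p + 2)*(p + 3)*(p)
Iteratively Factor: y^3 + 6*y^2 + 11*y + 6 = (y + 3)*(y^2 + 3*y + 2) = (y + 2)*(y + 3)*(y + 1)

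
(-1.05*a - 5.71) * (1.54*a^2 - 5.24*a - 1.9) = -1.617*a^3 - 3.2914*a^2 + 31.9154*a + 10.849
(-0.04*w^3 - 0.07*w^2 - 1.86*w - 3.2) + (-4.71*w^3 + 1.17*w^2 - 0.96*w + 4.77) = -4.75*w^3 + 1.1*w^2 - 2.82*w + 1.57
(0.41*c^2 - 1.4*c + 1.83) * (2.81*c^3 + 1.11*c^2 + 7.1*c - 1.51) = 1.1521*c^5 - 3.4789*c^4 + 6.4993*c^3 - 8.5278*c^2 + 15.107*c - 2.7633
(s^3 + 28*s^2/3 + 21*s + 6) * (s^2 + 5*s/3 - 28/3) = s^5 + 11*s^4 + 245*s^3/9 - 415*s^2/9 - 186*s - 56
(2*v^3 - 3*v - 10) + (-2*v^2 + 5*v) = 2*v^3 - 2*v^2 + 2*v - 10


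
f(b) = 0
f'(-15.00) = 0.00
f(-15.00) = 0.00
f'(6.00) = 0.00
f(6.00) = 0.00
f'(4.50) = 0.00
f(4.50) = 0.00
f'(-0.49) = 0.00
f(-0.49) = 0.00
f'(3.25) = 0.00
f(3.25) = 0.00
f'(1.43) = 0.00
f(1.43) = 0.00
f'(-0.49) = 0.00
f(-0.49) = 0.00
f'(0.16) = 0.00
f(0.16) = 0.00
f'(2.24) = 0.00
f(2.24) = 0.00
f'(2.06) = 0.00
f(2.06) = 0.00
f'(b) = 0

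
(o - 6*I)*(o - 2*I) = o^2 - 8*I*o - 12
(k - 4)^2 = k^2 - 8*k + 16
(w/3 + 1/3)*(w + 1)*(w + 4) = w^3/3 + 2*w^2 + 3*w + 4/3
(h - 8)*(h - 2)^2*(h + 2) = h^4 - 10*h^3 + 12*h^2 + 40*h - 64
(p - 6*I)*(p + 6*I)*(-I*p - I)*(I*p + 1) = p^4 + p^3 - I*p^3 + 36*p^2 - I*p^2 + 36*p - 36*I*p - 36*I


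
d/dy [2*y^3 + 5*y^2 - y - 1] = 6*y^2 + 10*y - 1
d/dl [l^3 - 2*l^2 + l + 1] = 3*l^2 - 4*l + 1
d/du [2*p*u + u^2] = 2*p + 2*u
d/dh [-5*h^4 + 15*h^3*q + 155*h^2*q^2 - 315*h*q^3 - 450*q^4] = -20*h^3 + 45*h^2*q + 310*h*q^2 - 315*q^3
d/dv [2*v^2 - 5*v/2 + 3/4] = 4*v - 5/2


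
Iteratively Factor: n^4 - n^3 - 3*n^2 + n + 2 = (n - 1)*(n^3 - 3*n - 2) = (n - 1)*(n + 1)*(n^2 - n - 2) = (n - 2)*(n - 1)*(n + 1)*(n + 1)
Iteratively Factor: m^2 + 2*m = (m)*(m + 2)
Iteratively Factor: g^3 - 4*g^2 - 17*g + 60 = (g + 4)*(g^2 - 8*g + 15) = (g - 5)*(g + 4)*(g - 3)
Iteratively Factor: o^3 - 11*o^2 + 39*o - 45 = (o - 3)*(o^2 - 8*o + 15) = (o - 3)^2*(o - 5)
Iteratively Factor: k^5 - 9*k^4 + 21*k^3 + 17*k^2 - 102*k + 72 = (k - 1)*(k^4 - 8*k^3 + 13*k^2 + 30*k - 72) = (k - 3)*(k - 1)*(k^3 - 5*k^2 - 2*k + 24) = (k - 3)*(k - 1)*(k + 2)*(k^2 - 7*k + 12) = (k - 3)^2*(k - 1)*(k + 2)*(k - 4)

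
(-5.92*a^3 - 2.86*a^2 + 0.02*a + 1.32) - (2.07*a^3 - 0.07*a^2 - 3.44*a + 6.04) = -7.99*a^3 - 2.79*a^2 + 3.46*a - 4.72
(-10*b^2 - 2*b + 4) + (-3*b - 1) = -10*b^2 - 5*b + 3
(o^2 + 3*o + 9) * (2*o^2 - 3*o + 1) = 2*o^4 + 3*o^3 + 10*o^2 - 24*o + 9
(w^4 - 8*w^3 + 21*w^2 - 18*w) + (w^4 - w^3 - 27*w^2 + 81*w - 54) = 2*w^4 - 9*w^3 - 6*w^2 + 63*w - 54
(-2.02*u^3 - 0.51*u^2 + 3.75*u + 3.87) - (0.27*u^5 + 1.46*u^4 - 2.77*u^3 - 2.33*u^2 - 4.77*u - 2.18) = -0.27*u^5 - 1.46*u^4 + 0.75*u^3 + 1.82*u^2 + 8.52*u + 6.05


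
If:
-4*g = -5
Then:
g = 5/4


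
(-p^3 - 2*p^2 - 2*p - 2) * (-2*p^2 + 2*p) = 2*p^5 + 2*p^4 - 4*p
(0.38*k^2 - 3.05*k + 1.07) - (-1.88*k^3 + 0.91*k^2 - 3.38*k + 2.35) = 1.88*k^3 - 0.53*k^2 + 0.33*k - 1.28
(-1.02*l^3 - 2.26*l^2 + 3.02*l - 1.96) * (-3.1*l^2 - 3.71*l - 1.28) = 3.162*l^5 + 10.7902*l^4 + 0.328199999999999*l^3 - 2.2354*l^2 + 3.406*l + 2.5088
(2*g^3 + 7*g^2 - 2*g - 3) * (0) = 0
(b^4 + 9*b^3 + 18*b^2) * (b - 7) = b^5 + 2*b^4 - 45*b^3 - 126*b^2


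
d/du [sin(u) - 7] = cos(u)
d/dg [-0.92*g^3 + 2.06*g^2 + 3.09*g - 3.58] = -2.76*g^2 + 4.12*g + 3.09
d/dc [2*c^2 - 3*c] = 4*c - 3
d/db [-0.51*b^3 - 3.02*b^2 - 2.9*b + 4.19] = -1.53*b^2 - 6.04*b - 2.9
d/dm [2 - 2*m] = -2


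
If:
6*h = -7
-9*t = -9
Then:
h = -7/6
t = 1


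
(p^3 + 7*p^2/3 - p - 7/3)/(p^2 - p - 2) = (3*p^2 + 4*p - 7)/(3*(p - 2))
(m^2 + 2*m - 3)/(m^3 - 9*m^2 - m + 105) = (m - 1)/(m^2 - 12*m + 35)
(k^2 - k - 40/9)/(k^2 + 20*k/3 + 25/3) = (k - 8/3)/(k + 5)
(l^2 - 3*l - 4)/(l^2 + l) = (l - 4)/l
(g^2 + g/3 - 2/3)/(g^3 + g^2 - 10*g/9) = 3*(g + 1)/(g*(3*g + 5))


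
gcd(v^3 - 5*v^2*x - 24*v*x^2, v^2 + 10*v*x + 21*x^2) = v + 3*x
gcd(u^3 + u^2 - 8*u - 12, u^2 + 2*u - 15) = u - 3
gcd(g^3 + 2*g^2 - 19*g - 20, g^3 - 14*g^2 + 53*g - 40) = 1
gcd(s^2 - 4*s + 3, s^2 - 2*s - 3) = s - 3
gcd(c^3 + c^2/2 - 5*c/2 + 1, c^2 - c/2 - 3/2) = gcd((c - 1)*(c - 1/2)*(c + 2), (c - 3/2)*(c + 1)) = 1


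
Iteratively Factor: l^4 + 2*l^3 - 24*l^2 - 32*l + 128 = (l + 4)*(l^3 - 2*l^2 - 16*l + 32) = (l - 4)*(l + 4)*(l^2 + 2*l - 8) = (l - 4)*(l + 4)^2*(l - 2)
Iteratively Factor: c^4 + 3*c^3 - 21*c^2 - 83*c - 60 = (c + 3)*(c^3 - 21*c - 20) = (c - 5)*(c + 3)*(c^2 + 5*c + 4) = (c - 5)*(c + 3)*(c + 4)*(c + 1)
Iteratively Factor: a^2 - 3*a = (a - 3)*(a)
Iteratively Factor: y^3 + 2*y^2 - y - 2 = (y - 1)*(y^2 + 3*y + 2) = (y - 1)*(y + 1)*(y + 2)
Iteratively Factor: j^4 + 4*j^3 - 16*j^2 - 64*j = (j - 4)*(j^3 + 8*j^2 + 16*j) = (j - 4)*(j + 4)*(j^2 + 4*j) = j*(j - 4)*(j + 4)*(j + 4)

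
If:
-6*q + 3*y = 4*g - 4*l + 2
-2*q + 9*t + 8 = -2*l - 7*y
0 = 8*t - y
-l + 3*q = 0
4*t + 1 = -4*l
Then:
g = -1967/1528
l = -99/764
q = -33/764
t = -23/191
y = -184/191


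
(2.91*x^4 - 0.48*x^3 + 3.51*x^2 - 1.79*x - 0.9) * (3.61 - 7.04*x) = -20.4864*x^5 + 13.8843*x^4 - 26.4432*x^3 + 25.2727*x^2 - 0.1259*x - 3.249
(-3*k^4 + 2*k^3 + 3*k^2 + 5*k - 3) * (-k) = 3*k^5 - 2*k^4 - 3*k^3 - 5*k^2 + 3*k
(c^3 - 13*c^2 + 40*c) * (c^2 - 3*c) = c^5 - 16*c^4 + 79*c^3 - 120*c^2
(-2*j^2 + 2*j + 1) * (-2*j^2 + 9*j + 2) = 4*j^4 - 22*j^3 + 12*j^2 + 13*j + 2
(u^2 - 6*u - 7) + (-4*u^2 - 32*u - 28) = -3*u^2 - 38*u - 35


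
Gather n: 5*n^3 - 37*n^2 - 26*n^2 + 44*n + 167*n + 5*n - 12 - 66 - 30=5*n^3 - 63*n^2 + 216*n - 108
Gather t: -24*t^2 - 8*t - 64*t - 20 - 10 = -24*t^2 - 72*t - 30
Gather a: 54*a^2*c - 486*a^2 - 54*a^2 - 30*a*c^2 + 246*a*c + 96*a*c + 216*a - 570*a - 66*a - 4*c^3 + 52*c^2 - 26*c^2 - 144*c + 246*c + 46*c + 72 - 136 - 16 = a^2*(54*c - 540) + a*(-30*c^2 + 342*c - 420) - 4*c^3 + 26*c^2 + 148*c - 80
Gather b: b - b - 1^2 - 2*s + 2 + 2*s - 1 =0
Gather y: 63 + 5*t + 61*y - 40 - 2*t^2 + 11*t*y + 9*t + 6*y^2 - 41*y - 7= -2*t^2 + 14*t + 6*y^2 + y*(11*t + 20) + 16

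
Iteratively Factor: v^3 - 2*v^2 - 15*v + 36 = (v - 3)*(v^2 + v - 12) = (v - 3)*(v + 4)*(v - 3)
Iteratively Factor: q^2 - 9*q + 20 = (q - 5)*(q - 4)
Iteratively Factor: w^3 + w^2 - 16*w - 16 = (w + 1)*(w^2 - 16) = (w + 1)*(w + 4)*(w - 4)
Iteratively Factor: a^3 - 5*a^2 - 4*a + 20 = (a - 5)*(a^2 - 4) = (a - 5)*(a + 2)*(a - 2)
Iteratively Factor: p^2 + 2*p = (p)*(p + 2)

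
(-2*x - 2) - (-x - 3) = 1 - x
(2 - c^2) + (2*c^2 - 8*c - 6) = c^2 - 8*c - 4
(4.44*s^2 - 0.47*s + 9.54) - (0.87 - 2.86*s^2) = 7.3*s^2 - 0.47*s + 8.67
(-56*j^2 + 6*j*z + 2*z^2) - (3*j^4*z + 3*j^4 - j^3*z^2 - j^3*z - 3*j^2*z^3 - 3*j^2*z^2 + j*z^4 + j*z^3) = -3*j^4*z - 3*j^4 + j^3*z^2 + j^3*z + 3*j^2*z^3 + 3*j^2*z^2 - 56*j^2 - j*z^4 - j*z^3 + 6*j*z + 2*z^2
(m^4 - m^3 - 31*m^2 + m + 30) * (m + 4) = m^5 + 3*m^4 - 35*m^3 - 123*m^2 + 34*m + 120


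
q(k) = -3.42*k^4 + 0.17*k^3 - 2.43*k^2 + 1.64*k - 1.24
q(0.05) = -1.16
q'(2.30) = -173.28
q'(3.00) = -377.71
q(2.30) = -103.96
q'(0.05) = 1.40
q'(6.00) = -2964.04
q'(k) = -13.68*k^3 + 0.51*k^2 - 4.86*k + 1.64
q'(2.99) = -374.01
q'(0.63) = -4.64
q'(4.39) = -1167.26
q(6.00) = -4474.48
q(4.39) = -1296.72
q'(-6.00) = 3004.04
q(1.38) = -15.56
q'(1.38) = -40.05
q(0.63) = -1.67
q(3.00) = -290.62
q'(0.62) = -4.44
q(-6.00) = -4567.60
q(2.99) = -286.86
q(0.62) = -1.62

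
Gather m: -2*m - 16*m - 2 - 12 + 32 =18 - 18*m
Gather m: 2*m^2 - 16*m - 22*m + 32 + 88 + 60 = 2*m^2 - 38*m + 180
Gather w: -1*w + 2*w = w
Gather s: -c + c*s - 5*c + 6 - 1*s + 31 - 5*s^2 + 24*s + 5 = -6*c - 5*s^2 + s*(c + 23) + 42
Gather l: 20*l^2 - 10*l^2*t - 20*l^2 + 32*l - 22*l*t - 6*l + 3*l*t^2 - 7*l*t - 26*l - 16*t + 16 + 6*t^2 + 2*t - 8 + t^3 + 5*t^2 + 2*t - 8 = -10*l^2*t + l*(3*t^2 - 29*t) + t^3 + 11*t^2 - 12*t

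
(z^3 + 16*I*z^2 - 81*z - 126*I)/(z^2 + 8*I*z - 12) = (z^2 + 10*I*z - 21)/(z + 2*I)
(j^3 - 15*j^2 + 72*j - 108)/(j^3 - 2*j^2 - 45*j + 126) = (j - 6)/(j + 7)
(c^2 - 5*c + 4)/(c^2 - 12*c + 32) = (c - 1)/(c - 8)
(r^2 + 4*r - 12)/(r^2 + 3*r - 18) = (r - 2)/(r - 3)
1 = 1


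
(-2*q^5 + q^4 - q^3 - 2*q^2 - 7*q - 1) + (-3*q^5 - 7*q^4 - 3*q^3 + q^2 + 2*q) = -5*q^5 - 6*q^4 - 4*q^3 - q^2 - 5*q - 1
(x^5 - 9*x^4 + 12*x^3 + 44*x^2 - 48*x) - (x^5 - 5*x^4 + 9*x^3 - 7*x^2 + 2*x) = -4*x^4 + 3*x^3 + 51*x^2 - 50*x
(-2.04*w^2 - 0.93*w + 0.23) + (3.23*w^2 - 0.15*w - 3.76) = 1.19*w^2 - 1.08*w - 3.53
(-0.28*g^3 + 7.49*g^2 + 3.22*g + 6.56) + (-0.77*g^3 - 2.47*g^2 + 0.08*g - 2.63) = -1.05*g^3 + 5.02*g^2 + 3.3*g + 3.93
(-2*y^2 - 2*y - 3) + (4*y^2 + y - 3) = 2*y^2 - y - 6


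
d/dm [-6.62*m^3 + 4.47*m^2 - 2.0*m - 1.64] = -19.86*m^2 + 8.94*m - 2.0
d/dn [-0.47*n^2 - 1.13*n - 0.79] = -0.94*n - 1.13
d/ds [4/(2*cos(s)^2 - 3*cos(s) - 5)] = 4*(4*cos(s) - 3)*sin(s)/(3*cos(s) - cos(2*s) + 4)^2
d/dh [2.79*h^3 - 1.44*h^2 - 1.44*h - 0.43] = 8.37*h^2 - 2.88*h - 1.44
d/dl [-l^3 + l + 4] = 1 - 3*l^2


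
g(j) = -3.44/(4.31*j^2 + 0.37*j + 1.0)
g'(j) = -3.44*(-8.62*j - 0.37)/(4.31*j^2 + 0.37*j + 1.0)^2 = (29.6528*j + 1.2728)/(4.31*j^2 + 0.37*j + 1.0)^2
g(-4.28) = -0.04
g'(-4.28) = -0.02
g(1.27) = -0.41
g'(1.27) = 0.55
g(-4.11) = -0.05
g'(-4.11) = -0.02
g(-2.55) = -0.12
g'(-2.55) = -0.09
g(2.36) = -0.13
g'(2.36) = 0.11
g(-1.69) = -0.27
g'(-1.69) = -0.30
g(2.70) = -0.10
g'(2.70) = 0.07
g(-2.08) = -0.18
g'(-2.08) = -0.17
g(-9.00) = -0.01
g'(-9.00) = -0.00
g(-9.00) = -0.01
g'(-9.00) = -0.00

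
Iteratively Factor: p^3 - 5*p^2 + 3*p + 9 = (p - 3)*(p^2 - 2*p - 3) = (p - 3)^2*(p + 1)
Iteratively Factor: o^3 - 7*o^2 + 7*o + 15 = (o + 1)*(o^2 - 8*o + 15) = (o - 3)*(o + 1)*(o - 5)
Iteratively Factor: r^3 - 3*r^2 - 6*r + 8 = (r - 1)*(r^2 - 2*r - 8) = (r - 1)*(r + 2)*(r - 4)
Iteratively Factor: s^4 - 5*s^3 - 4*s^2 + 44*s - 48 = (s - 2)*(s^3 - 3*s^2 - 10*s + 24) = (s - 2)^2*(s^2 - s - 12) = (s - 4)*(s - 2)^2*(s + 3)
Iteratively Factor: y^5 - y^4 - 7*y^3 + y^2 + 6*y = (y)*(y^4 - y^3 - 7*y^2 + y + 6) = y*(y + 2)*(y^3 - 3*y^2 - y + 3) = y*(y + 1)*(y + 2)*(y^2 - 4*y + 3) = y*(y - 1)*(y + 1)*(y + 2)*(y - 3)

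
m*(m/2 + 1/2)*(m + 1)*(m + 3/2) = m^4/2 + 7*m^3/4 + 2*m^2 + 3*m/4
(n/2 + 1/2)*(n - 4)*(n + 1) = n^3/2 - n^2 - 7*n/2 - 2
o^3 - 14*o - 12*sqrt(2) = (o - 3*sqrt(2))*(o + sqrt(2))*(o + 2*sqrt(2))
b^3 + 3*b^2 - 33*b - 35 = (b - 5)*(b + 1)*(b + 7)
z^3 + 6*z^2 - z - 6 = (z - 1)*(z + 1)*(z + 6)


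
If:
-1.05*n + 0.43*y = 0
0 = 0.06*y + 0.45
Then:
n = -3.07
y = -7.50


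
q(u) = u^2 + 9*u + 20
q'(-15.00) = -21.00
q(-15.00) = 110.00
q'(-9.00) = -9.00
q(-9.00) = 20.00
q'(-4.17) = 0.66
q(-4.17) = -0.14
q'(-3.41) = 2.18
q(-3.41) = 0.94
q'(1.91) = 12.82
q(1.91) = 40.84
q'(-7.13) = -5.26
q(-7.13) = 6.67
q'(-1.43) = 6.14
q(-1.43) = 9.17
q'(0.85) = 10.70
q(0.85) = 28.37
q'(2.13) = 13.26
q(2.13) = 43.71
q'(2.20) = 13.40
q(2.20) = 44.64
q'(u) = 2*u + 9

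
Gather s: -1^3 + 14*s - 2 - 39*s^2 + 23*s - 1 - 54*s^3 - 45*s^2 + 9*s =-54*s^3 - 84*s^2 + 46*s - 4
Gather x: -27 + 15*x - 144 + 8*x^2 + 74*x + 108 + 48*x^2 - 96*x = 56*x^2 - 7*x - 63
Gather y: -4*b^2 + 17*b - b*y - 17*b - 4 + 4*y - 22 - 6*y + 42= -4*b^2 + y*(-b - 2) + 16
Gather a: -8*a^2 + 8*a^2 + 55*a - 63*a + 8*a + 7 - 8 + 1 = 0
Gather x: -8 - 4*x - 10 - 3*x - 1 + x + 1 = -6*x - 18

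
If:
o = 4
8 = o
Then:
No Solution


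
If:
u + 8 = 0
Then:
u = -8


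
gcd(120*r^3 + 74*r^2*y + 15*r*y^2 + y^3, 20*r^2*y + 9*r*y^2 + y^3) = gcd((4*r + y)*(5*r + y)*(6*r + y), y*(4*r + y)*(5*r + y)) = 20*r^2 + 9*r*y + y^2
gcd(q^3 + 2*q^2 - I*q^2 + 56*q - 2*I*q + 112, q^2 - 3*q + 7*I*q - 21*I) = q + 7*I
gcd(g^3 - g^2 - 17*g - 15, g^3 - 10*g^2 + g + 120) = g^2 - 2*g - 15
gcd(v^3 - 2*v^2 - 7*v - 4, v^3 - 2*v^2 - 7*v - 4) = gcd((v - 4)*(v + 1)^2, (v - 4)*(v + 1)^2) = v^3 - 2*v^2 - 7*v - 4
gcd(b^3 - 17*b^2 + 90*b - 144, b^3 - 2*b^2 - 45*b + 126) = b^2 - 9*b + 18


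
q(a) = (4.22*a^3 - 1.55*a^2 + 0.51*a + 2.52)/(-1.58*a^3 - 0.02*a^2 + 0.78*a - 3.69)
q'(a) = (4.74*a^2 + 0.04*a - 0.78)*(4.22*a^3 - 1.55*a^2 + 0.51*a + 2.52)/(-1.58*a^3 - 0.02*a^2 + 0.78*a - 3.69)^2 + (12.66*a^2 - 3.1*a + 0.51)/(-1.58*a^3 - 0.02*a^2 + 0.78*a - 3.69)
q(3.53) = -2.41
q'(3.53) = -0.09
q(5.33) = -2.51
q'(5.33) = -0.03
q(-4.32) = -3.07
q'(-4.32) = -0.16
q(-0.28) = -0.56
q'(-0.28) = -0.67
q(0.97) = -1.23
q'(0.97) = -1.10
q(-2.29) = -4.29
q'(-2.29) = -2.16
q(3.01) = -2.36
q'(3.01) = -0.14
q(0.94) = -1.20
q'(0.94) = -1.09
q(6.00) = -2.53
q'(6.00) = -0.02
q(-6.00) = -2.91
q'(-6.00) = -0.06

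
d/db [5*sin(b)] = 5*cos(b)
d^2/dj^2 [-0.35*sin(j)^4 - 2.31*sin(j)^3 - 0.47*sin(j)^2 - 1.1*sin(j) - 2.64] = 5.6*sin(j)^4 + 20.79*sin(j)^3 - 2.32*sin(j)^2 - 12.76*sin(j) - 0.94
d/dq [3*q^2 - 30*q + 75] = 6*q - 30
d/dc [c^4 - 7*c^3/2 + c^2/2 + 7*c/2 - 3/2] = 4*c^3 - 21*c^2/2 + c + 7/2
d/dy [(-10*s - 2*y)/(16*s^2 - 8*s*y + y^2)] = 2*(14*s + y)/(-64*s^3 + 48*s^2*y - 12*s*y^2 + y^3)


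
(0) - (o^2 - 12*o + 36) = -o^2 + 12*o - 36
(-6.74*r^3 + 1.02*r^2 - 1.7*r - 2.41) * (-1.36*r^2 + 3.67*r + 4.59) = 9.1664*r^5 - 26.123*r^4 - 24.8812*r^3 + 1.7204*r^2 - 16.6477*r - 11.0619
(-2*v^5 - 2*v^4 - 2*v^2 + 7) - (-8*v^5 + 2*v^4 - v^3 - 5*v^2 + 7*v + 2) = 6*v^5 - 4*v^4 + v^3 + 3*v^2 - 7*v + 5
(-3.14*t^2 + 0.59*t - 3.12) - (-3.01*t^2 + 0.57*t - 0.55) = -0.13*t^2 + 0.02*t - 2.57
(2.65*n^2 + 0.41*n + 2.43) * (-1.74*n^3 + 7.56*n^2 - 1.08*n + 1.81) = -4.611*n^5 + 19.3206*n^4 - 3.9906*n^3 + 22.7245*n^2 - 1.8823*n + 4.3983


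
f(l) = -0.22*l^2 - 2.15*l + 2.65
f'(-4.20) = -0.30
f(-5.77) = 7.73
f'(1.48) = -2.80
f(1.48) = -1.01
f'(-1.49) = -1.49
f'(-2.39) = -1.10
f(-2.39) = 6.53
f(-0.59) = 3.84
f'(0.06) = -2.18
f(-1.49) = 5.37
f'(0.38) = -2.32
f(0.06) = 2.52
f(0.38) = 1.80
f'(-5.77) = 0.39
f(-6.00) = 7.63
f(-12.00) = -3.23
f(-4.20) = 7.80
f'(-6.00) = 0.49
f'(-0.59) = -1.89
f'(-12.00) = 3.13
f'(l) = -0.44*l - 2.15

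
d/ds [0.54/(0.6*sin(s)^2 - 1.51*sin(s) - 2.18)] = (0.8154 - 0.648*sin(s))*cos(s)/(-0.6*sin(s)^2 + 1.51*sin(s) + 2.18)^2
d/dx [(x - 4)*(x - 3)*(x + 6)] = 3*x^2 - 2*x - 30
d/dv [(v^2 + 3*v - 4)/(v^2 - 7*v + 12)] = 2*(-5*v^2 + 16*v + 4)/(v^4 - 14*v^3 + 73*v^2 - 168*v + 144)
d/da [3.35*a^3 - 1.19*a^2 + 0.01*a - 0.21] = 10.05*a^2 - 2.38*a + 0.01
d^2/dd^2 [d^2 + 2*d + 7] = 2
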